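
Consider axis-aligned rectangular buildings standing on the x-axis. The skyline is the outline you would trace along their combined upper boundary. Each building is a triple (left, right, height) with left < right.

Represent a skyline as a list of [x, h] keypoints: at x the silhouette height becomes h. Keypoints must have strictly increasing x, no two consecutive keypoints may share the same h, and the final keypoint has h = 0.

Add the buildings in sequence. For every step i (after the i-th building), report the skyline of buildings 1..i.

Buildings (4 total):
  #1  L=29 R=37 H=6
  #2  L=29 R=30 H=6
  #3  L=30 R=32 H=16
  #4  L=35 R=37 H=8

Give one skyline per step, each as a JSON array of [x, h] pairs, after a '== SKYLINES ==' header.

== SKYLINES ==
[[29,6],[37,0]]
[[29,6],[37,0]]
[[29,6],[30,16],[32,6],[37,0]]
[[29,6],[30,16],[32,6],[35,8],[37,0]]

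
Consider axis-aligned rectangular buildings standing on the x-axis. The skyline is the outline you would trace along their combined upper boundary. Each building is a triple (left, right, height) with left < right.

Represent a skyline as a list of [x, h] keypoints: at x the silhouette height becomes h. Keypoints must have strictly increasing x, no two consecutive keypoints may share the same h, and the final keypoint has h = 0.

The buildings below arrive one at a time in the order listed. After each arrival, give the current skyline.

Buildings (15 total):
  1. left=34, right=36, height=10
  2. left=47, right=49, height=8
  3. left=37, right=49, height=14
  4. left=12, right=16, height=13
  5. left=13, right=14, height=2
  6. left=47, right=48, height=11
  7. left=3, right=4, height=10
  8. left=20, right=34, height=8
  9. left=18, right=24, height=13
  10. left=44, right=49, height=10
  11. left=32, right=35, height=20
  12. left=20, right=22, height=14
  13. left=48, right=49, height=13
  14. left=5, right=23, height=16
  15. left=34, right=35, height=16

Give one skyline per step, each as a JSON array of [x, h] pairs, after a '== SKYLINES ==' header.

== SKYLINES ==
[[34,10],[36,0]]
[[34,10],[36,0],[47,8],[49,0]]
[[34,10],[36,0],[37,14],[49,0]]
[[12,13],[16,0],[34,10],[36,0],[37,14],[49,0]]
[[12,13],[16,0],[34,10],[36,0],[37,14],[49,0]]
[[12,13],[16,0],[34,10],[36,0],[37,14],[49,0]]
[[3,10],[4,0],[12,13],[16,0],[34,10],[36,0],[37,14],[49,0]]
[[3,10],[4,0],[12,13],[16,0],[20,8],[34,10],[36,0],[37,14],[49,0]]
[[3,10],[4,0],[12,13],[16,0],[18,13],[24,8],[34,10],[36,0],[37,14],[49,0]]
[[3,10],[4,0],[12,13],[16,0],[18,13],[24,8],[34,10],[36,0],[37,14],[49,0]]
[[3,10],[4,0],[12,13],[16,0],[18,13],[24,8],[32,20],[35,10],[36,0],[37,14],[49,0]]
[[3,10],[4,0],[12,13],[16,0],[18,13],[20,14],[22,13],[24,8],[32,20],[35,10],[36,0],[37,14],[49,0]]
[[3,10],[4,0],[12,13],[16,0],[18,13],[20,14],[22,13],[24,8],[32,20],[35,10],[36,0],[37,14],[49,0]]
[[3,10],[4,0],[5,16],[23,13],[24,8],[32,20],[35,10],[36,0],[37,14],[49,0]]
[[3,10],[4,0],[5,16],[23,13],[24,8],[32,20],[35,10],[36,0],[37,14],[49,0]]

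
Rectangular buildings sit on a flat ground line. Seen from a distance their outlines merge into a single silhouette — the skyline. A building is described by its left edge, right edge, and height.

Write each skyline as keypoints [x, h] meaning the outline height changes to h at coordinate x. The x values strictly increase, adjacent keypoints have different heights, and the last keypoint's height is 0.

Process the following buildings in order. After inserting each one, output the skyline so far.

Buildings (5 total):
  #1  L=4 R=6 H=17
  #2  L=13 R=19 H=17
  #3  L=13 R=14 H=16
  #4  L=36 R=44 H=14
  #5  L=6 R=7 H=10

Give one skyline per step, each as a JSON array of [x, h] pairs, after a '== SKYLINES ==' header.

== SKYLINES ==
[[4,17],[6,0]]
[[4,17],[6,0],[13,17],[19,0]]
[[4,17],[6,0],[13,17],[19,0]]
[[4,17],[6,0],[13,17],[19,0],[36,14],[44,0]]
[[4,17],[6,10],[7,0],[13,17],[19,0],[36,14],[44,0]]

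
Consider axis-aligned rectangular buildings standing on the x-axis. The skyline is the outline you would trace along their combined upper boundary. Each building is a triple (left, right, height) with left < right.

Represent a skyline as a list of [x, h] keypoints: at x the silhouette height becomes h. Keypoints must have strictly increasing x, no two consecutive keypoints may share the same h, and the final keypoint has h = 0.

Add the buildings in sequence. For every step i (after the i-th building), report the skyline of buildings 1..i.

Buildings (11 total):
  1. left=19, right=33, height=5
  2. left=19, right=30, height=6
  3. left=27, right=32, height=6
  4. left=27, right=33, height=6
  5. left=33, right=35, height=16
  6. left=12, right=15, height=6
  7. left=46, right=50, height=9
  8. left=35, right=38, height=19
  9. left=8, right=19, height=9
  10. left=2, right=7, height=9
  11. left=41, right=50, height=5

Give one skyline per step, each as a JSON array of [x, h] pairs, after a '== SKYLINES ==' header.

== SKYLINES ==
[[19,5],[33,0]]
[[19,6],[30,5],[33,0]]
[[19,6],[32,5],[33,0]]
[[19,6],[33,0]]
[[19,6],[33,16],[35,0]]
[[12,6],[15,0],[19,6],[33,16],[35,0]]
[[12,6],[15,0],[19,6],[33,16],[35,0],[46,9],[50,0]]
[[12,6],[15,0],[19,6],[33,16],[35,19],[38,0],[46,9],[50,0]]
[[8,9],[19,6],[33,16],[35,19],[38,0],[46,9],[50,0]]
[[2,9],[7,0],[8,9],[19,6],[33,16],[35,19],[38,0],[46,9],[50,0]]
[[2,9],[7,0],[8,9],[19,6],[33,16],[35,19],[38,0],[41,5],[46,9],[50,0]]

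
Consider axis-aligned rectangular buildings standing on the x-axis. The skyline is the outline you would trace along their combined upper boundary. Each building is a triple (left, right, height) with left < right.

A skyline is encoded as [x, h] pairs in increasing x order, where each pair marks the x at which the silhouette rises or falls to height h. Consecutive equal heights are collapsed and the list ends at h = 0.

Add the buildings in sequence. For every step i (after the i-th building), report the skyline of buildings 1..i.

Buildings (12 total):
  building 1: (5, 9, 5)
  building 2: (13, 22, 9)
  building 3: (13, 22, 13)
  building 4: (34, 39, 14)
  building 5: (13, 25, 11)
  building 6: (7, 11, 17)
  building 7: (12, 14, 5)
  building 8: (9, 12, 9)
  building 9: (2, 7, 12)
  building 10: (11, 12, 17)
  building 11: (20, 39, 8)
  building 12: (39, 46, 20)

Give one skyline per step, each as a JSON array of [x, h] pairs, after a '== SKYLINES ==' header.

== SKYLINES ==
[[5,5],[9,0]]
[[5,5],[9,0],[13,9],[22,0]]
[[5,5],[9,0],[13,13],[22,0]]
[[5,5],[9,0],[13,13],[22,0],[34,14],[39,0]]
[[5,5],[9,0],[13,13],[22,11],[25,0],[34,14],[39,0]]
[[5,5],[7,17],[11,0],[13,13],[22,11],[25,0],[34,14],[39,0]]
[[5,5],[7,17],[11,0],[12,5],[13,13],[22,11],[25,0],[34,14],[39,0]]
[[5,5],[7,17],[11,9],[12,5],[13,13],[22,11],[25,0],[34,14],[39,0]]
[[2,12],[7,17],[11,9],[12,5],[13,13],[22,11],[25,0],[34,14],[39,0]]
[[2,12],[7,17],[12,5],[13,13],[22,11],[25,0],[34,14],[39,0]]
[[2,12],[7,17],[12,5],[13,13],[22,11],[25,8],[34,14],[39,0]]
[[2,12],[7,17],[12,5],[13,13],[22,11],[25,8],[34,14],[39,20],[46,0]]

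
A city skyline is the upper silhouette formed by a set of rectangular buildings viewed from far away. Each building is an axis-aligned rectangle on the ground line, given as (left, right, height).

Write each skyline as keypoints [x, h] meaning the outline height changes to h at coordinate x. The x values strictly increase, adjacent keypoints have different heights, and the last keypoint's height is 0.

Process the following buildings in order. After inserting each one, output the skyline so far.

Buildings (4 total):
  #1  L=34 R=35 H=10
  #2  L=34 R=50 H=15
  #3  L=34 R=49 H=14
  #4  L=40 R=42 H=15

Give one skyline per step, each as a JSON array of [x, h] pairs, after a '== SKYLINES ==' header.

== SKYLINES ==
[[34,10],[35,0]]
[[34,15],[50,0]]
[[34,15],[50,0]]
[[34,15],[50,0]]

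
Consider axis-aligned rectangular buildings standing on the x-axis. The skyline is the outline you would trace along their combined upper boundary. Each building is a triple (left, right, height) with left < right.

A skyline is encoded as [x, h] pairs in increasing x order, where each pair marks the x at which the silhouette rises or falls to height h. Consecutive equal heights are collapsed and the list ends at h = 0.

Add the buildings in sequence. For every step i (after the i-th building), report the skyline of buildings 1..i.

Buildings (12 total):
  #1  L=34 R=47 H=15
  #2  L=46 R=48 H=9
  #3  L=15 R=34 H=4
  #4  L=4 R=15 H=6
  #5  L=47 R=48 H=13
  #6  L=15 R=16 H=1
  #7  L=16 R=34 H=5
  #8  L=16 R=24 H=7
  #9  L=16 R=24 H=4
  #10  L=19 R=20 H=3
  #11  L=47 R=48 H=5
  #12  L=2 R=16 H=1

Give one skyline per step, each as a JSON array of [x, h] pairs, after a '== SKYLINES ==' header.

== SKYLINES ==
[[34,15],[47,0]]
[[34,15],[47,9],[48,0]]
[[15,4],[34,15],[47,9],[48,0]]
[[4,6],[15,4],[34,15],[47,9],[48,0]]
[[4,6],[15,4],[34,15],[47,13],[48,0]]
[[4,6],[15,4],[34,15],[47,13],[48,0]]
[[4,6],[15,4],[16,5],[34,15],[47,13],[48,0]]
[[4,6],[15,4],[16,7],[24,5],[34,15],[47,13],[48,0]]
[[4,6],[15,4],[16,7],[24,5],[34,15],[47,13],[48,0]]
[[4,6],[15,4],[16,7],[24,5],[34,15],[47,13],[48,0]]
[[4,6],[15,4],[16,7],[24,5],[34,15],[47,13],[48,0]]
[[2,1],[4,6],[15,4],[16,7],[24,5],[34,15],[47,13],[48,0]]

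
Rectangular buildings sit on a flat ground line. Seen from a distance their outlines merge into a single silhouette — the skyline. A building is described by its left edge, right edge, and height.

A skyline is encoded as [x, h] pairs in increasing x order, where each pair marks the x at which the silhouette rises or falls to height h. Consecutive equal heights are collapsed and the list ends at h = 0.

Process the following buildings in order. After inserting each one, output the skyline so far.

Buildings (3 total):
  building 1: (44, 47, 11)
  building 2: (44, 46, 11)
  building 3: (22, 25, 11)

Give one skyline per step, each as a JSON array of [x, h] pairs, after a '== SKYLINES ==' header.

== SKYLINES ==
[[44,11],[47,0]]
[[44,11],[47,0]]
[[22,11],[25,0],[44,11],[47,0]]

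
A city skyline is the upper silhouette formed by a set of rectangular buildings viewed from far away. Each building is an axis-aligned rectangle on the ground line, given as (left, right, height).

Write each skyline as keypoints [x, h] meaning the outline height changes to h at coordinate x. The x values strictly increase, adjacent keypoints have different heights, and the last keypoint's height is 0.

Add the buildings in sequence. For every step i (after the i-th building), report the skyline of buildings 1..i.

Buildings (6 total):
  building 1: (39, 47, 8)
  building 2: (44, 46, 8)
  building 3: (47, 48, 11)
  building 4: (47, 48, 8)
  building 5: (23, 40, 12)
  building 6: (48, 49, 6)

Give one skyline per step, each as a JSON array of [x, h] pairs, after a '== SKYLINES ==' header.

== SKYLINES ==
[[39,8],[47,0]]
[[39,8],[47,0]]
[[39,8],[47,11],[48,0]]
[[39,8],[47,11],[48,0]]
[[23,12],[40,8],[47,11],[48,0]]
[[23,12],[40,8],[47,11],[48,6],[49,0]]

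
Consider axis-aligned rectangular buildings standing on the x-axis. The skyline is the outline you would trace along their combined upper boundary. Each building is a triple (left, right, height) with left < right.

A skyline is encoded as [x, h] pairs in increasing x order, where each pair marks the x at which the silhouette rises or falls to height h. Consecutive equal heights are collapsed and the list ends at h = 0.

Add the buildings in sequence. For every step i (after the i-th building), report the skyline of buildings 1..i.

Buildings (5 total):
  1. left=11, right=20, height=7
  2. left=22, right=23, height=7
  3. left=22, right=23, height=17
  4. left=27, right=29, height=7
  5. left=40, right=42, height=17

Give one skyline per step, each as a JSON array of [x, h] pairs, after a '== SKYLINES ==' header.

== SKYLINES ==
[[11,7],[20,0]]
[[11,7],[20,0],[22,7],[23,0]]
[[11,7],[20,0],[22,17],[23,0]]
[[11,7],[20,0],[22,17],[23,0],[27,7],[29,0]]
[[11,7],[20,0],[22,17],[23,0],[27,7],[29,0],[40,17],[42,0]]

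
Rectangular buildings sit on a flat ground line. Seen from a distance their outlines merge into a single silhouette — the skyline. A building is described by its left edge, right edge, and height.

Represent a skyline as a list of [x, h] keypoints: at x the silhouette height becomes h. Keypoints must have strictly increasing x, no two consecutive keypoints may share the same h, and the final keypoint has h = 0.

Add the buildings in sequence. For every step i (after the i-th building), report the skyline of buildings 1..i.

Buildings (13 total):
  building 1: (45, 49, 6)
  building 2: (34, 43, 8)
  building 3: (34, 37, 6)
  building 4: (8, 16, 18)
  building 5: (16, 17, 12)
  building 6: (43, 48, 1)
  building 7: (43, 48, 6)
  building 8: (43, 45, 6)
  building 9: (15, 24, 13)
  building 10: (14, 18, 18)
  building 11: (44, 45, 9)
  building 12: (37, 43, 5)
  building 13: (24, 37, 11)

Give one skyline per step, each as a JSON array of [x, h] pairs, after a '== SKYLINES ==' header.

== SKYLINES ==
[[45,6],[49,0]]
[[34,8],[43,0],[45,6],[49,0]]
[[34,8],[43,0],[45,6],[49,0]]
[[8,18],[16,0],[34,8],[43,0],[45,6],[49,0]]
[[8,18],[16,12],[17,0],[34,8],[43,0],[45,6],[49,0]]
[[8,18],[16,12],[17,0],[34,8],[43,1],[45,6],[49,0]]
[[8,18],[16,12],[17,0],[34,8],[43,6],[49,0]]
[[8,18],[16,12],[17,0],[34,8],[43,6],[49,0]]
[[8,18],[16,13],[24,0],[34,8],[43,6],[49,0]]
[[8,18],[18,13],[24,0],[34,8],[43,6],[49,0]]
[[8,18],[18,13],[24,0],[34,8],[43,6],[44,9],[45,6],[49,0]]
[[8,18],[18,13],[24,0],[34,8],[43,6],[44,9],[45,6],[49,0]]
[[8,18],[18,13],[24,11],[37,8],[43,6],[44,9],[45,6],[49,0]]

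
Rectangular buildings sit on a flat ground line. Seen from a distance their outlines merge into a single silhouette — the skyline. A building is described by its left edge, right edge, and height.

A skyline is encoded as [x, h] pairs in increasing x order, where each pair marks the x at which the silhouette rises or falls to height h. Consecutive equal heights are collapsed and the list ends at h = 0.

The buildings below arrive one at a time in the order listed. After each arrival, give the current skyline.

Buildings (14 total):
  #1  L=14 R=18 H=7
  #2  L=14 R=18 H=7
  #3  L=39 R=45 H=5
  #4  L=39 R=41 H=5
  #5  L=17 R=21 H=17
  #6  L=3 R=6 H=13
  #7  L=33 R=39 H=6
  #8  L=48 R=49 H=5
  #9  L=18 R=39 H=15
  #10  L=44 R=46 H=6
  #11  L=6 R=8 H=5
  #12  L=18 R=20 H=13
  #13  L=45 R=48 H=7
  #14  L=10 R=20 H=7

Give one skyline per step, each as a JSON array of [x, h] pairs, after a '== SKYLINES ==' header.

== SKYLINES ==
[[14,7],[18,0]]
[[14,7],[18,0]]
[[14,7],[18,0],[39,5],[45,0]]
[[14,7],[18,0],[39,5],[45,0]]
[[14,7],[17,17],[21,0],[39,5],[45,0]]
[[3,13],[6,0],[14,7],[17,17],[21,0],[39,5],[45,0]]
[[3,13],[6,0],[14,7],[17,17],[21,0],[33,6],[39,5],[45,0]]
[[3,13],[6,0],[14,7],[17,17],[21,0],[33,6],[39,5],[45,0],[48,5],[49,0]]
[[3,13],[6,0],[14,7],[17,17],[21,15],[39,5],[45,0],[48,5],[49,0]]
[[3,13],[6,0],[14,7],[17,17],[21,15],[39,5],[44,6],[46,0],[48,5],[49,0]]
[[3,13],[6,5],[8,0],[14,7],[17,17],[21,15],[39,5],[44,6],[46,0],[48,5],[49,0]]
[[3,13],[6,5],[8,0],[14,7],[17,17],[21,15],[39,5],[44,6],[46,0],[48,5],[49,0]]
[[3,13],[6,5],[8,0],[14,7],[17,17],[21,15],[39,5],[44,6],[45,7],[48,5],[49,0]]
[[3,13],[6,5],[8,0],[10,7],[17,17],[21,15],[39,5],[44,6],[45,7],[48,5],[49,0]]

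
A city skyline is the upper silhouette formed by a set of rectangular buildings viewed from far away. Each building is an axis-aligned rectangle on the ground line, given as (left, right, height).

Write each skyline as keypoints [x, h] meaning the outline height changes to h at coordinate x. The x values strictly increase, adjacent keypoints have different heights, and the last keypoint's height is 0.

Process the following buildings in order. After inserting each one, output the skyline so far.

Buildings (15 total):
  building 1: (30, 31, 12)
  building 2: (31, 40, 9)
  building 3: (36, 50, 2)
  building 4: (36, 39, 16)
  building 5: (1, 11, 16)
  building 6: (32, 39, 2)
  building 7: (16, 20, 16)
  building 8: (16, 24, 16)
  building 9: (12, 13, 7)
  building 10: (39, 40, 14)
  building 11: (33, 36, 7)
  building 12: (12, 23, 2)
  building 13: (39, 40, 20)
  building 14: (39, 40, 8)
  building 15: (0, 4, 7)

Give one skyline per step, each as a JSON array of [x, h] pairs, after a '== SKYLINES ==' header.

== SKYLINES ==
[[30,12],[31,0]]
[[30,12],[31,9],[40,0]]
[[30,12],[31,9],[40,2],[50,0]]
[[30,12],[31,9],[36,16],[39,9],[40,2],[50,0]]
[[1,16],[11,0],[30,12],[31,9],[36,16],[39,9],[40,2],[50,0]]
[[1,16],[11,0],[30,12],[31,9],[36,16],[39,9],[40,2],[50,0]]
[[1,16],[11,0],[16,16],[20,0],[30,12],[31,9],[36,16],[39,9],[40,2],[50,0]]
[[1,16],[11,0],[16,16],[24,0],[30,12],[31,9],[36,16],[39,9],[40,2],[50,0]]
[[1,16],[11,0],[12,7],[13,0],[16,16],[24,0],[30,12],[31,9],[36,16],[39,9],[40,2],[50,0]]
[[1,16],[11,0],[12,7],[13,0],[16,16],[24,0],[30,12],[31,9],[36,16],[39,14],[40,2],[50,0]]
[[1,16],[11,0],[12,7],[13,0],[16,16],[24,0],[30,12],[31,9],[36,16],[39,14],[40,2],[50,0]]
[[1,16],[11,0],[12,7],[13,2],[16,16],[24,0],[30,12],[31,9],[36,16],[39,14],[40,2],[50,0]]
[[1,16],[11,0],[12,7],[13,2],[16,16],[24,0],[30,12],[31,9],[36,16],[39,20],[40,2],[50,0]]
[[1,16],[11,0],[12,7],[13,2],[16,16],[24,0],[30,12],[31,9],[36,16],[39,20],[40,2],[50,0]]
[[0,7],[1,16],[11,0],[12,7],[13,2],[16,16],[24,0],[30,12],[31,9],[36,16],[39,20],[40,2],[50,0]]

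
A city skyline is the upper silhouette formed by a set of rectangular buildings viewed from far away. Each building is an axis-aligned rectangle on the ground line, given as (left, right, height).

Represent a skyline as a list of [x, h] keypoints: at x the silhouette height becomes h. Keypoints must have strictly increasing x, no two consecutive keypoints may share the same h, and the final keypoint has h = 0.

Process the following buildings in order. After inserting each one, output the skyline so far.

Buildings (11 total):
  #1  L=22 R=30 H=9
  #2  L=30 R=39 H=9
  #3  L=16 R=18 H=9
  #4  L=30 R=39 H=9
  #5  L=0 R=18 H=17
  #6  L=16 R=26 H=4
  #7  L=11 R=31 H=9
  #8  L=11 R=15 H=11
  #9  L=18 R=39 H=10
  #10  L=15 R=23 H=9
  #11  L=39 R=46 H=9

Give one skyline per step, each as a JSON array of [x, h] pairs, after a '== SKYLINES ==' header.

== SKYLINES ==
[[22,9],[30,0]]
[[22,9],[39,0]]
[[16,9],[18,0],[22,9],[39,0]]
[[16,9],[18,0],[22,9],[39,0]]
[[0,17],[18,0],[22,9],[39,0]]
[[0,17],[18,4],[22,9],[39,0]]
[[0,17],[18,9],[39,0]]
[[0,17],[18,9],[39,0]]
[[0,17],[18,10],[39,0]]
[[0,17],[18,10],[39,0]]
[[0,17],[18,10],[39,9],[46,0]]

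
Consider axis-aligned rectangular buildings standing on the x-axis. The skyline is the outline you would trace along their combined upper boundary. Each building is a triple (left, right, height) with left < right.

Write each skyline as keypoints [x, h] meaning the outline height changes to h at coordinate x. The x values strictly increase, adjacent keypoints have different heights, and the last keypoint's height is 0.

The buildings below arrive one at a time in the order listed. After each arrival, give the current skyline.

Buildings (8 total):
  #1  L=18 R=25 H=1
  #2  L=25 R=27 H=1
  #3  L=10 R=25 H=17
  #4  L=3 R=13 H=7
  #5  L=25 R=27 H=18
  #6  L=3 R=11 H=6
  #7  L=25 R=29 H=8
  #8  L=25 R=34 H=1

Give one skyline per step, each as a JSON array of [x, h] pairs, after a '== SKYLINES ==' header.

== SKYLINES ==
[[18,1],[25,0]]
[[18,1],[27,0]]
[[10,17],[25,1],[27,0]]
[[3,7],[10,17],[25,1],[27,0]]
[[3,7],[10,17],[25,18],[27,0]]
[[3,7],[10,17],[25,18],[27,0]]
[[3,7],[10,17],[25,18],[27,8],[29,0]]
[[3,7],[10,17],[25,18],[27,8],[29,1],[34,0]]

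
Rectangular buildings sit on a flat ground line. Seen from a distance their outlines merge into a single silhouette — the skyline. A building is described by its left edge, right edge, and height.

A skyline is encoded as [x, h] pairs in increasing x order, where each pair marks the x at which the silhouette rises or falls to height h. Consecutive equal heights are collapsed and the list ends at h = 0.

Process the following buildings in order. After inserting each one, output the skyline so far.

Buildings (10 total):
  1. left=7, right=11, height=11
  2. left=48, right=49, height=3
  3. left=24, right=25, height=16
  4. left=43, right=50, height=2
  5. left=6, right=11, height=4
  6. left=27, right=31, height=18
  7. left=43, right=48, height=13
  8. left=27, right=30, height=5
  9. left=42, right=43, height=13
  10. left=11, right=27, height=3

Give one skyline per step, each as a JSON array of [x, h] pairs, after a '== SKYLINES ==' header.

== SKYLINES ==
[[7,11],[11,0]]
[[7,11],[11,0],[48,3],[49,0]]
[[7,11],[11,0],[24,16],[25,0],[48,3],[49,0]]
[[7,11],[11,0],[24,16],[25,0],[43,2],[48,3],[49,2],[50,0]]
[[6,4],[7,11],[11,0],[24,16],[25,0],[43,2],[48,3],[49,2],[50,0]]
[[6,4],[7,11],[11,0],[24,16],[25,0],[27,18],[31,0],[43,2],[48,3],[49,2],[50,0]]
[[6,4],[7,11],[11,0],[24,16],[25,0],[27,18],[31,0],[43,13],[48,3],[49,2],[50,0]]
[[6,4],[7,11],[11,0],[24,16],[25,0],[27,18],[31,0],[43,13],[48,3],[49,2],[50,0]]
[[6,4],[7,11],[11,0],[24,16],[25,0],[27,18],[31,0],[42,13],[48,3],[49,2],[50,0]]
[[6,4],[7,11],[11,3],[24,16],[25,3],[27,18],[31,0],[42,13],[48,3],[49,2],[50,0]]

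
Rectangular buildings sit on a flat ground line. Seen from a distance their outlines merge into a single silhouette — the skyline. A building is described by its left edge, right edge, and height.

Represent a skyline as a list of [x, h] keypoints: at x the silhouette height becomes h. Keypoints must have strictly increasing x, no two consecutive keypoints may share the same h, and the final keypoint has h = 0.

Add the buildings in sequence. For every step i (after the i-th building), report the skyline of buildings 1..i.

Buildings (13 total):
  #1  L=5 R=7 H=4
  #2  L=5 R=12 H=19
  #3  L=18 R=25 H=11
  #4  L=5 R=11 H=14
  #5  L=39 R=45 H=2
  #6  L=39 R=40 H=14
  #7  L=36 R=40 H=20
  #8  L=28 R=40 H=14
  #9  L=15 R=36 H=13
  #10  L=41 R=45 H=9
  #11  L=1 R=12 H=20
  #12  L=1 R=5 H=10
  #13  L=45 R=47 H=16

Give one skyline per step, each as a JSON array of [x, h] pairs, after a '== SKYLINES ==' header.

== SKYLINES ==
[[5,4],[7,0]]
[[5,19],[12,0]]
[[5,19],[12,0],[18,11],[25,0]]
[[5,19],[12,0],[18,11],[25,0]]
[[5,19],[12,0],[18,11],[25,0],[39,2],[45,0]]
[[5,19],[12,0],[18,11],[25,0],[39,14],[40,2],[45,0]]
[[5,19],[12,0],[18,11],[25,0],[36,20],[40,2],[45,0]]
[[5,19],[12,0],[18,11],[25,0],[28,14],[36,20],[40,2],[45,0]]
[[5,19],[12,0],[15,13],[28,14],[36,20],[40,2],[45,0]]
[[5,19],[12,0],[15,13],[28,14],[36,20],[40,2],[41,9],[45,0]]
[[1,20],[12,0],[15,13],[28,14],[36,20],[40,2],[41,9],[45,0]]
[[1,20],[12,0],[15,13],[28,14],[36,20],[40,2],[41,9],[45,0]]
[[1,20],[12,0],[15,13],[28,14],[36,20],[40,2],[41,9],[45,16],[47,0]]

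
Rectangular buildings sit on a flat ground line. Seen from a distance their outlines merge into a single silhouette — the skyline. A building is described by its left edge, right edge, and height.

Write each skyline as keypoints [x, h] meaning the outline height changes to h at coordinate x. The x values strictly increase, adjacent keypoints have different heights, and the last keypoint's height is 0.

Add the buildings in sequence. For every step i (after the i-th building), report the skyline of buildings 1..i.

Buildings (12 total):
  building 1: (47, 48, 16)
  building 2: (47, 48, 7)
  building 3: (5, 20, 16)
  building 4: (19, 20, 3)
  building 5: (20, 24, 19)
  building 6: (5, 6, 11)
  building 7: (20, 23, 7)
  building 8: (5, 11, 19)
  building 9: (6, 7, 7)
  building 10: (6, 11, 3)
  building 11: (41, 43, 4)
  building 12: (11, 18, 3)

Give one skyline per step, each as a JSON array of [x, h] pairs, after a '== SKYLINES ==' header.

== SKYLINES ==
[[47,16],[48,0]]
[[47,16],[48,0]]
[[5,16],[20,0],[47,16],[48,0]]
[[5,16],[20,0],[47,16],[48,0]]
[[5,16],[20,19],[24,0],[47,16],[48,0]]
[[5,16],[20,19],[24,0],[47,16],[48,0]]
[[5,16],[20,19],[24,0],[47,16],[48,0]]
[[5,19],[11,16],[20,19],[24,0],[47,16],[48,0]]
[[5,19],[11,16],[20,19],[24,0],[47,16],[48,0]]
[[5,19],[11,16],[20,19],[24,0],[47,16],[48,0]]
[[5,19],[11,16],[20,19],[24,0],[41,4],[43,0],[47,16],[48,0]]
[[5,19],[11,16],[20,19],[24,0],[41,4],[43,0],[47,16],[48,0]]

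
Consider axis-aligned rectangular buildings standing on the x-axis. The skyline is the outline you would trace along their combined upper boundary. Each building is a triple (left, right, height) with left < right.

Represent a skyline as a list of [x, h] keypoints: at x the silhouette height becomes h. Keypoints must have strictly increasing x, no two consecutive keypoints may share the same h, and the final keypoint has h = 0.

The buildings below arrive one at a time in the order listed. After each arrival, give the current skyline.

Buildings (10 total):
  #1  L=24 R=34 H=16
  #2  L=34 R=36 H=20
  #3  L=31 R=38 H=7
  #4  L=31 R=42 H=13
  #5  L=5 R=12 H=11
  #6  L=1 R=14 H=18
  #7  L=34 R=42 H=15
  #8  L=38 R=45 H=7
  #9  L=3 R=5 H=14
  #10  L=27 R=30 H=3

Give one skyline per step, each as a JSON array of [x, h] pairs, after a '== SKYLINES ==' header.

== SKYLINES ==
[[24,16],[34,0]]
[[24,16],[34,20],[36,0]]
[[24,16],[34,20],[36,7],[38,0]]
[[24,16],[34,20],[36,13],[42,0]]
[[5,11],[12,0],[24,16],[34,20],[36,13],[42,0]]
[[1,18],[14,0],[24,16],[34,20],[36,13],[42,0]]
[[1,18],[14,0],[24,16],[34,20],[36,15],[42,0]]
[[1,18],[14,0],[24,16],[34,20],[36,15],[42,7],[45,0]]
[[1,18],[14,0],[24,16],[34,20],[36,15],[42,7],[45,0]]
[[1,18],[14,0],[24,16],[34,20],[36,15],[42,7],[45,0]]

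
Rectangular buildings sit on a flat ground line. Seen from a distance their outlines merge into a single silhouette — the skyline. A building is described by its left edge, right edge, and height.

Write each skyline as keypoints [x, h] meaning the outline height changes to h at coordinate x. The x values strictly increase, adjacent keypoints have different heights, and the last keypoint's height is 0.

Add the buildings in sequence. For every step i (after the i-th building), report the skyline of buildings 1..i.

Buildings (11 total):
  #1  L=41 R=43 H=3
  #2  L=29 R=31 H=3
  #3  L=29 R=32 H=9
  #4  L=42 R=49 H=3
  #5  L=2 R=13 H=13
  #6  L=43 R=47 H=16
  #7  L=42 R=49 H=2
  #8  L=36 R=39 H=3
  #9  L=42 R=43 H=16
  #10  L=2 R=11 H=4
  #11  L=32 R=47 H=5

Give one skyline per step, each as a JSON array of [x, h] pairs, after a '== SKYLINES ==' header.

== SKYLINES ==
[[41,3],[43,0]]
[[29,3],[31,0],[41,3],[43,0]]
[[29,9],[32,0],[41,3],[43,0]]
[[29,9],[32,0],[41,3],[49,0]]
[[2,13],[13,0],[29,9],[32,0],[41,3],[49,0]]
[[2,13],[13,0],[29,9],[32,0],[41,3],[43,16],[47,3],[49,0]]
[[2,13],[13,0],[29,9],[32,0],[41,3],[43,16],[47,3],[49,0]]
[[2,13],[13,0],[29,9],[32,0],[36,3],[39,0],[41,3],[43,16],[47,3],[49,0]]
[[2,13],[13,0],[29,9],[32,0],[36,3],[39,0],[41,3],[42,16],[47,3],[49,0]]
[[2,13],[13,0],[29,9],[32,0],[36,3],[39,0],[41,3],[42,16],[47,3],[49,0]]
[[2,13],[13,0],[29,9],[32,5],[42,16],[47,3],[49,0]]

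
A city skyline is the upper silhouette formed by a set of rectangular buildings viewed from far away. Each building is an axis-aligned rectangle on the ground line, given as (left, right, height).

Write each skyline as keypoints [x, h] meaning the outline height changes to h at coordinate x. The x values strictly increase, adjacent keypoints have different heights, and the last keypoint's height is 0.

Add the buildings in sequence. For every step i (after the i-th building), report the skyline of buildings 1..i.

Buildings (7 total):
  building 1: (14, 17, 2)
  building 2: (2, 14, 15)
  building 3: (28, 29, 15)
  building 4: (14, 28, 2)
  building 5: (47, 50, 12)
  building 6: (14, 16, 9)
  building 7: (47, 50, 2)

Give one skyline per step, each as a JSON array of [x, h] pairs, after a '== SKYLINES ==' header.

== SKYLINES ==
[[14,2],[17,0]]
[[2,15],[14,2],[17,0]]
[[2,15],[14,2],[17,0],[28,15],[29,0]]
[[2,15],[14,2],[28,15],[29,0]]
[[2,15],[14,2],[28,15],[29,0],[47,12],[50,0]]
[[2,15],[14,9],[16,2],[28,15],[29,0],[47,12],[50,0]]
[[2,15],[14,9],[16,2],[28,15],[29,0],[47,12],[50,0]]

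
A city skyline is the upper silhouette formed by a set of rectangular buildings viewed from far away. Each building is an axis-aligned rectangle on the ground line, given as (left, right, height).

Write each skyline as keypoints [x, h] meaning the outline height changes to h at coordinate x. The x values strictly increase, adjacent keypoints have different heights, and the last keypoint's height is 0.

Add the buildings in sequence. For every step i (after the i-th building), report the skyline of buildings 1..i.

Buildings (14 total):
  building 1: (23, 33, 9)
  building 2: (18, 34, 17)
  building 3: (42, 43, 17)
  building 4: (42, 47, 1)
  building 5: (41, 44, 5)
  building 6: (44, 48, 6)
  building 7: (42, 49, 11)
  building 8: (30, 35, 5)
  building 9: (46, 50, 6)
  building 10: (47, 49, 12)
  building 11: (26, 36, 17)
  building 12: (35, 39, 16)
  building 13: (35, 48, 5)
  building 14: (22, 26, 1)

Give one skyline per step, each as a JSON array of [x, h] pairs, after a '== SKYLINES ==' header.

== SKYLINES ==
[[23,9],[33,0]]
[[18,17],[34,0]]
[[18,17],[34,0],[42,17],[43,0]]
[[18,17],[34,0],[42,17],[43,1],[47,0]]
[[18,17],[34,0],[41,5],[42,17],[43,5],[44,1],[47,0]]
[[18,17],[34,0],[41,5],[42,17],[43,5],[44,6],[48,0]]
[[18,17],[34,0],[41,5],[42,17],[43,11],[49,0]]
[[18,17],[34,5],[35,0],[41,5],[42,17],[43,11],[49,0]]
[[18,17],[34,5],[35,0],[41,5],[42,17],[43,11],[49,6],[50,0]]
[[18,17],[34,5],[35,0],[41,5],[42,17],[43,11],[47,12],[49,6],[50,0]]
[[18,17],[36,0],[41,5],[42,17],[43,11],[47,12],[49,6],[50,0]]
[[18,17],[36,16],[39,0],[41,5],[42,17],[43,11],[47,12],[49,6],[50,0]]
[[18,17],[36,16],[39,5],[42,17],[43,11],[47,12],[49,6],[50,0]]
[[18,17],[36,16],[39,5],[42,17],[43,11],[47,12],[49,6],[50,0]]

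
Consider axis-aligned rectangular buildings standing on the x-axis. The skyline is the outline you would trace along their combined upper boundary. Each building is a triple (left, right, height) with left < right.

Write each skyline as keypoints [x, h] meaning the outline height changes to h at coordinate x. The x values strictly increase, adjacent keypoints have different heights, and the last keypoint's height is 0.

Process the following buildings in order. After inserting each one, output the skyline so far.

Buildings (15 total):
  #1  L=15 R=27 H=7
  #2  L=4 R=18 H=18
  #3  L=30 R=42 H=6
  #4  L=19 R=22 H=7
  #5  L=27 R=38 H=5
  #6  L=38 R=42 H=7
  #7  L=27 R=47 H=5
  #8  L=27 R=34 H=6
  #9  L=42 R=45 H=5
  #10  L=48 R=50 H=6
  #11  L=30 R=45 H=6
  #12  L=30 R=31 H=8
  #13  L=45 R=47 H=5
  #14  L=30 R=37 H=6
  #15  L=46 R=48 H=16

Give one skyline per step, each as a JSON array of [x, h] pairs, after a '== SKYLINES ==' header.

== SKYLINES ==
[[15,7],[27,0]]
[[4,18],[18,7],[27,0]]
[[4,18],[18,7],[27,0],[30,6],[42,0]]
[[4,18],[18,7],[27,0],[30,6],[42,0]]
[[4,18],[18,7],[27,5],[30,6],[42,0]]
[[4,18],[18,7],[27,5],[30,6],[38,7],[42,0]]
[[4,18],[18,7],[27,5],[30,6],[38,7],[42,5],[47,0]]
[[4,18],[18,7],[27,6],[38,7],[42,5],[47,0]]
[[4,18],[18,7],[27,6],[38,7],[42,5],[47,0]]
[[4,18],[18,7],[27,6],[38,7],[42,5],[47,0],[48,6],[50,0]]
[[4,18],[18,7],[27,6],[38,7],[42,6],[45,5],[47,0],[48,6],[50,0]]
[[4,18],[18,7],[27,6],[30,8],[31,6],[38,7],[42,6],[45,5],[47,0],[48,6],[50,0]]
[[4,18],[18,7],[27,6],[30,8],[31,6],[38,7],[42,6],[45,5],[47,0],[48,6],[50,0]]
[[4,18],[18,7],[27,6],[30,8],[31,6],[38,7],[42,6],[45,5],[47,0],[48,6],[50,0]]
[[4,18],[18,7],[27,6],[30,8],[31,6],[38,7],[42,6],[45,5],[46,16],[48,6],[50,0]]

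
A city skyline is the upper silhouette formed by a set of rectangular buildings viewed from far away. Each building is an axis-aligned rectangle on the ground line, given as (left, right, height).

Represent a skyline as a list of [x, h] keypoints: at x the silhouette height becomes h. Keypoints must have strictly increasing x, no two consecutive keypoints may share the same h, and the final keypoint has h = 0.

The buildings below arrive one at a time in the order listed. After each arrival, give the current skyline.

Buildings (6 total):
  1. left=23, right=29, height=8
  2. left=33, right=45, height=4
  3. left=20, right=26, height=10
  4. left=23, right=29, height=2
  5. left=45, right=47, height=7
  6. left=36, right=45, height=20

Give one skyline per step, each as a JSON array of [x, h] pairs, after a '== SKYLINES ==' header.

== SKYLINES ==
[[23,8],[29,0]]
[[23,8],[29,0],[33,4],[45,0]]
[[20,10],[26,8],[29,0],[33,4],[45,0]]
[[20,10],[26,8],[29,0],[33,4],[45,0]]
[[20,10],[26,8],[29,0],[33,4],[45,7],[47,0]]
[[20,10],[26,8],[29,0],[33,4],[36,20],[45,7],[47,0]]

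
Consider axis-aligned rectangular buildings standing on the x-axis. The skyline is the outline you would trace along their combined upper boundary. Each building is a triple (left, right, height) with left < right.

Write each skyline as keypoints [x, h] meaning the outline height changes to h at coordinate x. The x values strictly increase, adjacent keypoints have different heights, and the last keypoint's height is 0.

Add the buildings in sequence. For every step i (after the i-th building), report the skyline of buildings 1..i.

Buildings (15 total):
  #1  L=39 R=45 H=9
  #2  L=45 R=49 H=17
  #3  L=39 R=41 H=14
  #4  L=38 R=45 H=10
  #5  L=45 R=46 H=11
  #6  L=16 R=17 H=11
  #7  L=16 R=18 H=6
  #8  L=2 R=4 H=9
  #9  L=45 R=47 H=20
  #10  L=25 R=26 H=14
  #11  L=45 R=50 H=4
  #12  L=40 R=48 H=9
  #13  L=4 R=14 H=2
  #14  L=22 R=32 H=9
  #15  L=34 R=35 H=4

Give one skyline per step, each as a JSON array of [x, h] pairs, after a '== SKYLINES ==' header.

== SKYLINES ==
[[39,9],[45,0]]
[[39,9],[45,17],[49,0]]
[[39,14],[41,9],[45,17],[49,0]]
[[38,10],[39,14],[41,10],[45,17],[49,0]]
[[38,10],[39,14],[41,10],[45,17],[49,0]]
[[16,11],[17,0],[38,10],[39,14],[41,10],[45,17],[49,0]]
[[16,11],[17,6],[18,0],[38,10],[39,14],[41,10],[45,17],[49,0]]
[[2,9],[4,0],[16,11],[17,6],[18,0],[38,10],[39,14],[41,10],[45,17],[49,0]]
[[2,9],[4,0],[16,11],[17,6],[18,0],[38,10],[39,14],[41,10],[45,20],[47,17],[49,0]]
[[2,9],[4,0],[16,11],[17,6],[18,0],[25,14],[26,0],[38,10],[39,14],[41,10],[45,20],[47,17],[49,0]]
[[2,9],[4,0],[16,11],[17,6],[18,0],[25,14],[26,0],[38,10],[39,14],[41,10],[45,20],[47,17],[49,4],[50,0]]
[[2,9],[4,0],[16,11],[17,6],[18,0],[25,14],[26,0],[38,10],[39,14],[41,10],[45,20],[47,17],[49,4],[50,0]]
[[2,9],[4,2],[14,0],[16,11],[17,6],[18,0],[25,14],[26,0],[38,10],[39,14],[41,10],[45,20],[47,17],[49,4],[50,0]]
[[2,9],[4,2],[14,0],[16,11],[17,6],[18,0],[22,9],[25,14],[26,9],[32,0],[38,10],[39,14],[41,10],[45,20],[47,17],[49,4],[50,0]]
[[2,9],[4,2],[14,0],[16,11],[17,6],[18,0],[22,9],[25,14],[26,9],[32,0],[34,4],[35,0],[38,10],[39,14],[41,10],[45,20],[47,17],[49,4],[50,0]]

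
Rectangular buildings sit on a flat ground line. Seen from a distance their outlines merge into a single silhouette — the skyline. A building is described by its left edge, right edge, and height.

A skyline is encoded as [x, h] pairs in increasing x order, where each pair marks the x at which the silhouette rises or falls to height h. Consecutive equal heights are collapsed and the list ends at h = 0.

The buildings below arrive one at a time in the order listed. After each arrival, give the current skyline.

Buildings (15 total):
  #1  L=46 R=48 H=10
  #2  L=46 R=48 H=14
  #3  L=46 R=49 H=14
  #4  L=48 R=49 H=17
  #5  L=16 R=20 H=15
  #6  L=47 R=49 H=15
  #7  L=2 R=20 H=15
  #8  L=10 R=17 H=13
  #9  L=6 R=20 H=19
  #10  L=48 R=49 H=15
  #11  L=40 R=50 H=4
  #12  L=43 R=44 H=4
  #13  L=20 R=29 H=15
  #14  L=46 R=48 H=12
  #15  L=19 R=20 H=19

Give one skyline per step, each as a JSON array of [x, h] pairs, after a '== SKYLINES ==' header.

== SKYLINES ==
[[46,10],[48,0]]
[[46,14],[48,0]]
[[46,14],[49,0]]
[[46,14],[48,17],[49,0]]
[[16,15],[20,0],[46,14],[48,17],[49,0]]
[[16,15],[20,0],[46,14],[47,15],[48,17],[49,0]]
[[2,15],[20,0],[46,14],[47,15],[48,17],[49,0]]
[[2,15],[20,0],[46,14],[47,15],[48,17],[49,0]]
[[2,15],[6,19],[20,0],[46,14],[47,15],[48,17],[49,0]]
[[2,15],[6,19],[20,0],[46,14],[47,15],[48,17],[49,0]]
[[2,15],[6,19],[20,0],[40,4],[46,14],[47,15],[48,17],[49,4],[50,0]]
[[2,15],[6,19],[20,0],[40,4],[46,14],[47,15],[48,17],[49,4],[50,0]]
[[2,15],[6,19],[20,15],[29,0],[40,4],[46,14],[47,15],[48,17],[49,4],[50,0]]
[[2,15],[6,19],[20,15],[29,0],[40,4],[46,14],[47,15],[48,17],[49,4],[50,0]]
[[2,15],[6,19],[20,15],[29,0],[40,4],[46,14],[47,15],[48,17],[49,4],[50,0]]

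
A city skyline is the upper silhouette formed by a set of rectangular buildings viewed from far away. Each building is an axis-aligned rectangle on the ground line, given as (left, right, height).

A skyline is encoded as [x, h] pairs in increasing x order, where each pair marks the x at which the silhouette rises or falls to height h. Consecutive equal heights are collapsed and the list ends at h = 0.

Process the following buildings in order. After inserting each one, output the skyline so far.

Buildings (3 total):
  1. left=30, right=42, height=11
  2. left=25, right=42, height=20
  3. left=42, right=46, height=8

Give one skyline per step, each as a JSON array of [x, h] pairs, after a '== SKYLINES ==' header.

== SKYLINES ==
[[30,11],[42,0]]
[[25,20],[42,0]]
[[25,20],[42,8],[46,0]]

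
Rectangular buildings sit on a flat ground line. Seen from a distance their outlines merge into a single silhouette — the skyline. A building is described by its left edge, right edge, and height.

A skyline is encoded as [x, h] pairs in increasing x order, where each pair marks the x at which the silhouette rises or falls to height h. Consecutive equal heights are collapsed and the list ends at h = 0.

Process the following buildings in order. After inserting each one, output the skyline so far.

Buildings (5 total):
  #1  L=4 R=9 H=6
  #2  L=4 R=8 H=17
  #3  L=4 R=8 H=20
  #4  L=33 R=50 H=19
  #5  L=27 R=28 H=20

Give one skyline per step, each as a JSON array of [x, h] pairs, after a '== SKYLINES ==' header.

== SKYLINES ==
[[4,6],[9,0]]
[[4,17],[8,6],[9,0]]
[[4,20],[8,6],[9,0]]
[[4,20],[8,6],[9,0],[33,19],[50,0]]
[[4,20],[8,6],[9,0],[27,20],[28,0],[33,19],[50,0]]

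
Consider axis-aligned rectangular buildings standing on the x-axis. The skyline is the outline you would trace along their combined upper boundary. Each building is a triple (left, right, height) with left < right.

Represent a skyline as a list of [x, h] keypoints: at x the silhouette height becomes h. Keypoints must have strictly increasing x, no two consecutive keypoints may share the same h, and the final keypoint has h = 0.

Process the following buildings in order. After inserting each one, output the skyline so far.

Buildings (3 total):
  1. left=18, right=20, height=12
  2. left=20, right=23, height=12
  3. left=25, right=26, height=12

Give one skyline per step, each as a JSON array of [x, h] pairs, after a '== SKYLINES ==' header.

== SKYLINES ==
[[18,12],[20,0]]
[[18,12],[23,0]]
[[18,12],[23,0],[25,12],[26,0]]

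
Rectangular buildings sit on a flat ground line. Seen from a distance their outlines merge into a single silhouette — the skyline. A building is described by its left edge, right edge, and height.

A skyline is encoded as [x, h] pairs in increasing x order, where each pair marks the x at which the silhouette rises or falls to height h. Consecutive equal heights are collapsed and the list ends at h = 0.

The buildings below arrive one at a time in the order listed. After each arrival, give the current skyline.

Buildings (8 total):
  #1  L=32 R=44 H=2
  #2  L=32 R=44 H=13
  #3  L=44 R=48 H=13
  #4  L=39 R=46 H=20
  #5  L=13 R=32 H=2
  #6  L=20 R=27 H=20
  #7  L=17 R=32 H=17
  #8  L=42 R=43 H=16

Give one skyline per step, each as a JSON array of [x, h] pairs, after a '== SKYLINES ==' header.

== SKYLINES ==
[[32,2],[44,0]]
[[32,13],[44,0]]
[[32,13],[48,0]]
[[32,13],[39,20],[46,13],[48,0]]
[[13,2],[32,13],[39,20],[46,13],[48,0]]
[[13,2],[20,20],[27,2],[32,13],[39,20],[46,13],[48,0]]
[[13,2],[17,17],[20,20],[27,17],[32,13],[39,20],[46,13],[48,0]]
[[13,2],[17,17],[20,20],[27,17],[32,13],[39,20],[46,13],[48,0]]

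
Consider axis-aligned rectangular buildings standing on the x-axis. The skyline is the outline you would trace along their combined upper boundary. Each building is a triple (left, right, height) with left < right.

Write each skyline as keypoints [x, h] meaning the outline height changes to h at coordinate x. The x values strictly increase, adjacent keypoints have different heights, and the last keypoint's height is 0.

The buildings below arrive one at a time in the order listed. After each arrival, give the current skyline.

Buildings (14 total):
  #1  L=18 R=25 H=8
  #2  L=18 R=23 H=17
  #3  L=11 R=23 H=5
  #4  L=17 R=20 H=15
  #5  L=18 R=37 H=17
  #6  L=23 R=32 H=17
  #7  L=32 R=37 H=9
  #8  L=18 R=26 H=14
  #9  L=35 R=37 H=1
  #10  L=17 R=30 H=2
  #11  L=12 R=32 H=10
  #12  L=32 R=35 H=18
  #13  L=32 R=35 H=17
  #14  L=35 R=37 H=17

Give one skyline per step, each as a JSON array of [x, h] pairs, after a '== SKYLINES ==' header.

== SKYLINES ==
[[18,8],[25,0]]
[[18,17],[23,8],[25,0]]
[[11,5],[18,17],[23,8],[25,0]]
[[11,5],[17,15],[18,17],[23,8],[25,0]]
[[11,5],[17,15],[18,17],[37,0]]
[[11,5],[17,15],[18,17],[37,0]]
[[11,5],[17,15],[18,17],[37,0]]
[[11,5],[17,15],[18,17],[37,0]]
[[11,5],[17,15],[18,17],[37,0]]
[[11,5],[17,15],[18,17],[37,0]]
[[11,5],[12,10],[17,15],[18,17],[37,0]]
[[11,5],[12,10],[17,15],[18,17],[32,18],[35,17],[37,0]]
[[11,5],[12,10],[17,15],[18,17],[32,18],[35,17],[37,0]]
[[11,5],[12,10],[17,15],[18,17],[32,18],[35,17],[37,0]]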